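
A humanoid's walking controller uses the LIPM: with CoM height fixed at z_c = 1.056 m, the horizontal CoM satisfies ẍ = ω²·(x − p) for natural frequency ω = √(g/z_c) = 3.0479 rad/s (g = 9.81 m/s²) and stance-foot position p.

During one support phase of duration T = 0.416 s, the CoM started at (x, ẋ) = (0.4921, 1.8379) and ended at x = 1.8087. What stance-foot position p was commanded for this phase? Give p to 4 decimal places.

p = 0.1323

ωT = 3.0479·0.416 = 1.267926; cosh(ωT) = 1.917445, sinh(ωT) = 1.636031
x(T) = p + (x₀−p)·cosh(ωT) + (ẋ₀/ω)·sinh(ωT) ⇒ p·(1 − cosh) = x(T) − x₀·cosh − (ẋ₀/ω)·sinh
numerator   = 1.8087 − (0.4921)·1.917445 − (1.8379/3.0479)·1.636031 = -0.121410
denominator = 1 − 1.917445 = -0.917445
p = -0.121410 / -0.917445 = 0.1323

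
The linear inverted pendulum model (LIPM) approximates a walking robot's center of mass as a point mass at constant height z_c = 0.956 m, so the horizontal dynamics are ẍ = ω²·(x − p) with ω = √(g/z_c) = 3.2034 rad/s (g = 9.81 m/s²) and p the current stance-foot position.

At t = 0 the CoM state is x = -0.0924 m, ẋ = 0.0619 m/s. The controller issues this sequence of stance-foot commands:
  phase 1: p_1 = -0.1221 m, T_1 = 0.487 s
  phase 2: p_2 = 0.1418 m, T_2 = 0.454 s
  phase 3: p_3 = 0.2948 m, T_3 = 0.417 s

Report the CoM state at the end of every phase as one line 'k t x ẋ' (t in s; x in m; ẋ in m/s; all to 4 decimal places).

1 0.4870 -0.0044 0.3702
2 0.9410 0.0457 -0.1119
3 1.3580 -0.2734 -1.6398

phase 1: p=-0.1221, T=0.487, ωT=1.560056, cosh=2.484606, sinh=2.274481; start (x,ẋ)=(-0.092400, 0.061900) → end (x,ẋ)=(-0.004357, 0.370193)
phase 2: p=0.1418, T=0.454, ωT=1.454344, cosh=2.257613, sinh=2.024059; start (x,ẋ)=(-0.004357, 0.370193) → end (x,ẋ)=(0.045740, -0.111909)
phase 3: p=0.2948, T=0.417, ωT=1.335818, cosh=2.033024, sinh=1.770081; start (x,ẋ)=(0.045740, -0.111909) → end (x,ẋ)=(-0.273382, -1.639753)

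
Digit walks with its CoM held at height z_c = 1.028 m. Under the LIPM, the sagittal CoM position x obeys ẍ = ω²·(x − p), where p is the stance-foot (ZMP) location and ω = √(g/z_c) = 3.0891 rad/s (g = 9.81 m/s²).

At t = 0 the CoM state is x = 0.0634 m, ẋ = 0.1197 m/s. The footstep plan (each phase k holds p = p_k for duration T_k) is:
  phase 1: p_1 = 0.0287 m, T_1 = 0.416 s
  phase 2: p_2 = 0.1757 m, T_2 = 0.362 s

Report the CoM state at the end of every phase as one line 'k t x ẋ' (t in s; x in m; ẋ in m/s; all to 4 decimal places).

1 0.4160 0.1609 0.4118
2 0.7780 0.3328 0.6348

phase 1: p=0.0287, T=0.416, ωT=1.285066, cosh=1.945769, sinh=1.669136; start (x,ẋ)=(0.063400, 0.119700) → end (x,ẋ)=(0.160896, 0.411826)
phase 2: p=0.1757, T=0.362, ωT=1.118254, cosh=1.693179, sinh=1.366329; start (x,ẋ)=(0.160896, 0.411826) → end (x,ẋ)=(0.332787, 0.634811)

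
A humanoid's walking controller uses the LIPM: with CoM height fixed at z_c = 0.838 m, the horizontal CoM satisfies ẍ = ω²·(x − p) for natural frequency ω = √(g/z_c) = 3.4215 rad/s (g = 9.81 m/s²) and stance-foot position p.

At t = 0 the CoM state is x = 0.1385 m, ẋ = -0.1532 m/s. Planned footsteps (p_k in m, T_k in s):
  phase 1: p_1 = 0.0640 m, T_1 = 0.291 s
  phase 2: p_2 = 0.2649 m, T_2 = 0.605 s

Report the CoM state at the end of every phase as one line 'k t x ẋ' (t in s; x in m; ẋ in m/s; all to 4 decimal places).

phase 1: p=0.0640, T=0.291, ωT=0.995656, cosh=1.537991, sinh=1.168510; start (x,ẋ)=(0.138500, -0.153200) → end (x,ẋ)=(0.126259, 0.062235)
phase 2: p=0.2649, T=0.605, ωT=2.070008, cosh=4.025534, sinh=3.899349; start (x,ẋ)=(0.126259, 0.062235) → end (x,ẋ)=(-0.222275, -1.599160)

1 0.2910 0.1263 0.0622
2 0.8960 -0.2223 -1.5992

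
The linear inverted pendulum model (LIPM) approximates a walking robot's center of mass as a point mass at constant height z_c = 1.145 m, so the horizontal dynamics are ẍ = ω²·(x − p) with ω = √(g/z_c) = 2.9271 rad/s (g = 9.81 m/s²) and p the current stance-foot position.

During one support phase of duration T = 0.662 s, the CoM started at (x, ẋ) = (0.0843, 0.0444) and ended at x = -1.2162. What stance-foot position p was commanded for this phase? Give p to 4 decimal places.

p = 0.6159

ωT = 2.9271·0.662 = 1.937740; cosh(ωT) = 3.543536, sinh(ωT) = 3.399507
x(T) = p + (x₀−p)·cosh(ωT) + (ẋ₀/ω)·sinh(ωT) ⇒ p·(1 − cosh) = x(T) − x₀·cosh − (ẋ₀/ω)·sinh
numerator   = -1.2162 − (0.0843)·3.543536 − (0.0444/2.9271)·3.399507 = -1.566486
denominator = 1 − 3.543536 = -2.543536
p = -1.566486 / -2.543536 = 0.6159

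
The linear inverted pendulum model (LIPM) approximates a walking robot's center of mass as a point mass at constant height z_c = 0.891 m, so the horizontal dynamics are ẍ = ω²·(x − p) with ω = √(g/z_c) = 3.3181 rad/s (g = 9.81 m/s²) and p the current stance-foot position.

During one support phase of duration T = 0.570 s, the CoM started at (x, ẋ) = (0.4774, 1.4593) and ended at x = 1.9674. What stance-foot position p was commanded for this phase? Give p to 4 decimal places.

ωT = 3.3181·0.570 = 1.891317; cosh(ωT) = 3.389483, sinh(ωT) = 3.238610
x(T) = p + (x₀−p)·cosh(ωT) + (ẋ₀/ω)·sinh(ωT) ⇒ p·(1 − cosh) = x(T) − x₀·cosh − (ẋ₀/ω)·sinh
numerator   = 1.9674 − (0.4774)·3.389483 − (1.4593/3.3181)·3.238610 = -1.075079
denominator = 1 − 3.389483 = -2.389483
p = -1.075079 / -2.389483 = 0.4499

p = 0.4499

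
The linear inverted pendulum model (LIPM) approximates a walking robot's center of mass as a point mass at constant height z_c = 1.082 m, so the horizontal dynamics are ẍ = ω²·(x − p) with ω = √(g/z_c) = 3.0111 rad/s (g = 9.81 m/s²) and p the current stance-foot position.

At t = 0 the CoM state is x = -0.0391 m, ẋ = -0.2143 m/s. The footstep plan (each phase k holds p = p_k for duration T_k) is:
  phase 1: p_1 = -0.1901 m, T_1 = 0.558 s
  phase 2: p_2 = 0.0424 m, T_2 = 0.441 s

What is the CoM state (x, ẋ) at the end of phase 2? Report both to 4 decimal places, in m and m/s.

x = 0.3867, ẋ = 1.1892

phase 1: p=-0.1901, T=0.558, ωT=1.680194, cosh=2.776467, sinh=2.590129; start (x,ẋ)=(-0.039100, -0.214300) → end (x,ẋ)=(0.044807, 0.582673)
phase 2: p=0.0424, T=0.441, ωT=1.327895, cosh=2.019064, sinh=1.754029; start (x,ẋ)=(0.044807, 0.582673) → end (x,ẋ)=(0.386679, 1.189167)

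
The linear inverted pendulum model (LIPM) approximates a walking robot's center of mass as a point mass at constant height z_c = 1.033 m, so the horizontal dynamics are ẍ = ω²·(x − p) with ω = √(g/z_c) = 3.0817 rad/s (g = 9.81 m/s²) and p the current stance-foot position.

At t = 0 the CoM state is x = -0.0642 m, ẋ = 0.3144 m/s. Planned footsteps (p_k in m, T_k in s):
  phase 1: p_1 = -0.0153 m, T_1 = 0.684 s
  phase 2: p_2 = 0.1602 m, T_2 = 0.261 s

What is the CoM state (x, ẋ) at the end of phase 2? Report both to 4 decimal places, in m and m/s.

x = 0.4094, ẋ = 1.0351

phase 1: p=-0.0153, T=0.684, ωT=2.107883, cosh=4.176146, sinh=4.054651; start (x,ẋ)=(-0.064200, 0.314400) → end (x,ẋ)=(0.194148, 0.701964)
phase 2: p=0.1602, T=0.261, ωT=0.804324, cosh=1.341287, sinh=0.893897; start (x,ẋ)=(0.194148, 0.701964) → end (x,ẋ)=(0.409351, 1.035054)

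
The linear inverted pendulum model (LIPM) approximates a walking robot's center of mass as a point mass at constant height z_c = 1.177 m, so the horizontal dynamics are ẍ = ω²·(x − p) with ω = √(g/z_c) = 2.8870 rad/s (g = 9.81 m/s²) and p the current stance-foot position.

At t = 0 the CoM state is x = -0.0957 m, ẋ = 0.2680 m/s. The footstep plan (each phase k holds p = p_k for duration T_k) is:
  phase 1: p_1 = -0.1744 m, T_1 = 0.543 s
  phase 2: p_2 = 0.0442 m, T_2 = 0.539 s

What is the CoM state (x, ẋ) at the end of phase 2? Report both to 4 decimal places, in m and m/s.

phase 1: p=-0.1744, T=0.543, ωT=1.567641, cosh=2.501930, sinh=2.293393; start (x,ẋ)=(-0.095700, 0.268000) → end (x,ẋ)=(0.235397, 1.191592)
phase 2: p=0.0442, T=0.539, ωT=1.556093, cosh=2.475612, sinh=2.264653; start (x,ẋ)=(0.235397, 1.191592) → end (x,ẋ)=(1.452252, 4.199977)

x = 1.4523, ẋ = 4.2000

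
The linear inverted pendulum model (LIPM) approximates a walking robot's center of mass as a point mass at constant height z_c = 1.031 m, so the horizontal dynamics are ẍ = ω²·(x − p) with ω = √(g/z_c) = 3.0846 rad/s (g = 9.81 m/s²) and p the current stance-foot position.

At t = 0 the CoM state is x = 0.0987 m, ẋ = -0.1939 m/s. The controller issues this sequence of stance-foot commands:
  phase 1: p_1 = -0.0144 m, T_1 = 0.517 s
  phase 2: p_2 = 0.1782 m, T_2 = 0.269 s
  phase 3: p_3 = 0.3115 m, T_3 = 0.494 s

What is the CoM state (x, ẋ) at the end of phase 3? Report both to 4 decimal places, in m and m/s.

phase 1: p=-0.0144, T=0.517, ωT=1.594738, cosh=2.565000, sinh=2.362039; start (x,ẋ)=(0.098700, -0.193900) → end (x,ẋ)=(0.127222, 0.326687)
phase 2: p=0.1782, T=0.269, ωT=0.829757, cosh=1.364459, sinh=0.928304; start (x,ẋ)=(0.127222, 0.326687) → end (x,ẋ)=(0.206959, 0.299779)
phase 3: p=0.3115, T=0.494, ωT=1.523792, cosh=2.403741, sinh=2.185857; start (x,ẋ)=(0.206959, 0.299779) → end (x,ẋ)=(0.272643, 0.015720)

x = 0.2726, ẋ = 0.0157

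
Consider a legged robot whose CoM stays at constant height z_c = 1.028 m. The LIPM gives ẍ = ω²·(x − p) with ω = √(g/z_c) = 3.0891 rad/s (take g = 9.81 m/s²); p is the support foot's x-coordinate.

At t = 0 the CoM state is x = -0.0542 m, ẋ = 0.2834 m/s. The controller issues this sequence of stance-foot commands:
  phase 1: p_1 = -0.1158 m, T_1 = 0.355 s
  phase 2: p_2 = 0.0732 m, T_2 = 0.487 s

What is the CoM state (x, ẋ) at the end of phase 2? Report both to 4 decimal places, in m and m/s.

phase 1: p=-0.1158, T=0.355, ωT=1.096631, cosh=1.664028, sinh=1.330033; start (x,ẋ)=(-0.054200, 0.283400) → end (x,ẋ)=(0.108724, 0.724675)
phase 2: p=0.0732, T=0.487, ωT=1.504392, cosh=2.361783, sinh=2.139631; start (x,ẋ)=(0.108724, 0.724675) → end (x,ẋ)=(0.659038, 1.946323)

x = 0.6590, ẋ = 1.9463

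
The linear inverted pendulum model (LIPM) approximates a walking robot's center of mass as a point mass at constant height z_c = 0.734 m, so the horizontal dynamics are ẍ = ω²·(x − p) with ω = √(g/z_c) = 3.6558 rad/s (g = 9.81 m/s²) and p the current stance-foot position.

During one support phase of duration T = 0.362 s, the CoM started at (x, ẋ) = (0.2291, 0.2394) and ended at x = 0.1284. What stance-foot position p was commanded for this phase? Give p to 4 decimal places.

ωT = 3.6558·0.362 = 1.323400; cosh(ωT) = 2.011199, sinh(ωT) = 1.744970
x(T) = p + (x₀−p)·cosh(ωT) + (ẋ₀/ω)·sinh(ωT) ⇒ p·(1 − cosh) = x(T) − x₀·cosh − (ẋ₀/ω)·sinh
numerator   = 0.1284 − (0.2291)·2.011199 − (0.2394/3.6558)·1.744970 = -0.446635
denominator = 1 − 2.011199 = -1.011199
p = -0.446635 / -1.011199 = 0.4417

p = 0.4417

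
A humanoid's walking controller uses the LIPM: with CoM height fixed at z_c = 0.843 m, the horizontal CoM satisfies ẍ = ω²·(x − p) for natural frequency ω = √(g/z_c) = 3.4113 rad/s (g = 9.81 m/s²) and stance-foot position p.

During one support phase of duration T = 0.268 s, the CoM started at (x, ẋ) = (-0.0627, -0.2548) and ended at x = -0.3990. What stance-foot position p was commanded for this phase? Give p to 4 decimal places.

ωT = 3.4113·0.268 = 0.914228; cosh(ωT) = 1.447838, sinh(ωT) = 1.047012
x(T) = p + (x₀−p)·cosh(ωT) + (ẋ₀/ω)·sinh(ωT) ⇒ p·(1 − cosh) = x(T) − x₀·cosh − (ẋ₀/ω)·sinh
numerator   = -0.3990 − (-0.0627)·1.447838 − (-0.2548/3.4113)·1.047012 = -0.230016
denominator = 1 − 1.447838 = -0.447838
p = -0.230016 / -0.447838 = 0.5136

p = 0.5136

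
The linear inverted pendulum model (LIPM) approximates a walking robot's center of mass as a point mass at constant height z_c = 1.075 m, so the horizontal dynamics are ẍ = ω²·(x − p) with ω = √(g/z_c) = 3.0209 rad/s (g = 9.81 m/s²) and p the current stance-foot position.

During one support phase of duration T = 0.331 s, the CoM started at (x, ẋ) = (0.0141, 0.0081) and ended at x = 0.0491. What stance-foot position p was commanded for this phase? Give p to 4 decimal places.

p = -0.0446

ωT = 3.0209·0.331 = 0.999918; cosh(ωT) = 1.542984, sinh(ωT) = 1.175075
x(T) = p + (x₀−p)·cosh(ωT) + (ẋ₀/ω)·sinh(ωT) ⇒ p·(1 − cosh) = x(T) − x₀·cosh − (ẋ₀/ω)·sinh
numerator   = 0.0491 − (0.0141)·1.542984 − (0.0081/3.0209)·1.175075 = 0.024193
denominator = 1 − 1.542984 = -0.542984
p = 0.024193 / -0.542984 = -0.0446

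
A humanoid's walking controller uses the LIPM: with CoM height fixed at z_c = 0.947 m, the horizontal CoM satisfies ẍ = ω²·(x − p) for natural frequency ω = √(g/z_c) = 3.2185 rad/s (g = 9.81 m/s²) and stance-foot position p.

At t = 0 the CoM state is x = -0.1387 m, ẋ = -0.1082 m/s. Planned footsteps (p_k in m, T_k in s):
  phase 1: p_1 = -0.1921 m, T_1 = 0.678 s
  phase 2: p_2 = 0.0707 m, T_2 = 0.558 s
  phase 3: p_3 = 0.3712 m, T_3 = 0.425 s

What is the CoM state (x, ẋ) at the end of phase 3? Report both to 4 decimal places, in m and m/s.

x = -1.2967, ẋ = -5.0875

phase 1: p=-0.1921, T=0.678, ωT=2.182143, cosh=4.489042, sinh=4.376242; start (x,ẋ)=(-0.138700, -0.108200) → end (x,ẋ)=(-0.099506, 0.266421)
phase 2: p=0.0707, T=0.558, ωT=1.795923, cosh=3.095504, sinh=2.929530; start (x,ẋ)=(-0.099506, 0.266421) → end (x,ẋ)=(-0.213673, -0.780115)
phase 3: p=0.3712, T=0.425, ωT=1.367862, cosh=2.090799, sinh=1.836149; start (x,ẋ)=(-0.213673, -0.780115) → end (x,ẋ)=(-1.296707, -5.087457)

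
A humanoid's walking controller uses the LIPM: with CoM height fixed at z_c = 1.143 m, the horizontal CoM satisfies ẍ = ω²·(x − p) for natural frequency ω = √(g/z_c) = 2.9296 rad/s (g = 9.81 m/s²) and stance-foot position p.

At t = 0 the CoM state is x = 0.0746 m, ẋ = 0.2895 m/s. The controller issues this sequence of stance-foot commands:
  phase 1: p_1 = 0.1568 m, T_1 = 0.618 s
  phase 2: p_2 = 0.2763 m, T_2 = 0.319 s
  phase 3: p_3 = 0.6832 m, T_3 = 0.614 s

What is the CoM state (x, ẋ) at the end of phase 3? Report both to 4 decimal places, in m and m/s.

x = -0.7223, ẋ = -3.8919

phase 1: p=0.1568, T=0.618, ωT=1.810493, cosh=3.138516, sinh=2.974943; start (x,ẋ)=(0.074600, 0.289500) → end (x,ẋ)=(0.192795, 0.192195)
phase 2: p=0.2763, T=0.319, ωT=0.934542, cosh=1.469407, sinh=1.076641; start (x,ẋ)=(0.192795, 0.192195) → end (x,ẋ)=(0.224229, 0.019027)
phase 3: p=0.6832, T=0.614, ωT=1.798774, cosh=3.103870, sinh=2.938368; start (x,ẋ)=(0.224229, 0.019027) → end (x,ẋ)=(-0.722302, -3.891875)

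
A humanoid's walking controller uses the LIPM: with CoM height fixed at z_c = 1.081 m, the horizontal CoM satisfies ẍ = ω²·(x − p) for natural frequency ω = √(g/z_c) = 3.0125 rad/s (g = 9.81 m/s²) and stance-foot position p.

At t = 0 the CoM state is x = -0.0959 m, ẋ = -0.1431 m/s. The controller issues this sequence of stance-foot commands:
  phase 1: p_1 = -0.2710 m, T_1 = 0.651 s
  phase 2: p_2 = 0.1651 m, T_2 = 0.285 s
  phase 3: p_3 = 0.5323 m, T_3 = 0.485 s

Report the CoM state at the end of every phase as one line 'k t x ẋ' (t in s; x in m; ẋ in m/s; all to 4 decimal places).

1 0.6510 0.1981 1.3188
2 0.9360 0.6348 1.9317
3 1.4210 2.0728 5.0173

phase 1: p=-0.2710, T=0.651, ωT=1.961138, cosh=3.624053, sinh=3.483354; start (x,ẋ)=(-0.095900, -0.143100) → end (x,ẋ)=(0.198105, 1.318828)
phase 2: p=0.1651, T=0.285, ωT=0.858563, cosh=1.391768, sinh=0.967998; start (x,ẋ)=(0.198105, 1.318828) → end (x,ẋ)=(0.634811, 1.931750)
phase 3: p=0.5323, T=0.485, ωT=1.461063, cosh=2.271263, sinh=2.039274; start (x,ẋ)=(0.634811, 1.931750) → end (x,ẋ)=(2.072802, 5.017266)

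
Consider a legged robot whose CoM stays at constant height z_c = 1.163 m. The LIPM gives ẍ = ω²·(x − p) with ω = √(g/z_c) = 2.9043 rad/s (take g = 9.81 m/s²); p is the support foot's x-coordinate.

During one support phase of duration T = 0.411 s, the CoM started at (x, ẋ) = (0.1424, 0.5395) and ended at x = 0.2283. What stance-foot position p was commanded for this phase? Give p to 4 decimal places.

p = 0.3825

ωT = 2.9043·0.411 = 1.193667; cosh(ωT) = 1.801133, sinh(ωT) = 1.498025
x(T) = p + (x₀−p)·cosh(ωT) + (ẋ₀/ω)·sinh(ωT) ⇒ p·(1 − cosh) = x(T) − x₀·cosh − (ẋ₀/ω)·sinh
numerator   = 0.2283 − (0.1424)·1.801133 − (0.5395/2.9043)·1.498025 = -0.306453
denominator = 1 − 1.801133 = -0.801133
p = -0.306453 / -0.801133 = 0.3825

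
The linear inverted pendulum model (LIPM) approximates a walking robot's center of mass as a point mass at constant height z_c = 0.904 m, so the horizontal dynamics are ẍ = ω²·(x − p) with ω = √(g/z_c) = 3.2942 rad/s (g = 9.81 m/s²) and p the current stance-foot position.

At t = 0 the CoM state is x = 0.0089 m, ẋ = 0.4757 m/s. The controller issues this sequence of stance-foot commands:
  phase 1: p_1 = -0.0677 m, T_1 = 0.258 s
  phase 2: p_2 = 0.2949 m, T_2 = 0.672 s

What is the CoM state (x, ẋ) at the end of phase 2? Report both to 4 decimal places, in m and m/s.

x = 0.9800, ẋ = 2.3977

phase 1: p=-0.0677, T=0.258, ωT=0.849904, cosh=1.383439, sinh=0.955983; start (x,ẋ)=(0.008900, 0.475700) → end (x,ẋ)=(0.176320, 0.899330)
phase 2: p=0.2949, T=0.672, ωT=2.213702, cosh=4.629412, sinh=4.520117; start (x,ẋ)=(0.176320, 0.899330) → end (x,ẋ)=(0.979957, 2.397700)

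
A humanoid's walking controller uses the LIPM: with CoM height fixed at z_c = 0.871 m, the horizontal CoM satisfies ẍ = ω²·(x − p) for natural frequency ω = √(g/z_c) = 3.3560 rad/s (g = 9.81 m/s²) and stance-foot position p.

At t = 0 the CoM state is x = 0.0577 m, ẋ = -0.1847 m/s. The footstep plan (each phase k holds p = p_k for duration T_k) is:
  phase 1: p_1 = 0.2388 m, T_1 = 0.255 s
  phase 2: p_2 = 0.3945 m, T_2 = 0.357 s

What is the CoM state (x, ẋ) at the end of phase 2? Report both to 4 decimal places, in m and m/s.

phase 1: p=0.2388, T=0.255, ωT=0.855780, cosh=1.389080, sinh=0.964129; start (x,ẋ)=(0.057700, -0.184700) → end (x,ẋ)=(-0.065824, -0.842533)
phase 2: p=0.3945, T=0.357, ωT=1.198092, cosh=1.807779, sinh=1.506009; start (x,ẋ)=(-0.065824, -0.842533) → end (x,ẋ)=(-0.815752, -3.849668)

x = -0.8158, ẋ = -3.8497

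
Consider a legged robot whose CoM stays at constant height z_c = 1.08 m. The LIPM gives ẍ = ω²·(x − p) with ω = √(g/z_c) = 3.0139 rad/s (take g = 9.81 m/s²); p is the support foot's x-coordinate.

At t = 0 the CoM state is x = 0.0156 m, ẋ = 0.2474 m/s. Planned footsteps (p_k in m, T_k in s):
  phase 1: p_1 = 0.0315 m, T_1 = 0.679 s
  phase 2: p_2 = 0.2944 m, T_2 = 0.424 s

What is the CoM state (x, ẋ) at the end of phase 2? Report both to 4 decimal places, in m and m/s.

x = 0.7036, ẋ = 1.4646

phase 1: p=0.0315, T=0.679, ωT=2.046438, cosh=3.934738, sinh=3.805544; start (x,ẋ)=(0.015600, 0.247400) → end (x,ẋ)=(0.281321, 0.791089)
phase 2: p=0.2944, T=0.424, ωT=1.277894, cosh=1.933848, sinh=1.655224; start (x,ẋ)=(0.281321, 0.791089) → end (x,ẋ)=(0.703570, 1.464597)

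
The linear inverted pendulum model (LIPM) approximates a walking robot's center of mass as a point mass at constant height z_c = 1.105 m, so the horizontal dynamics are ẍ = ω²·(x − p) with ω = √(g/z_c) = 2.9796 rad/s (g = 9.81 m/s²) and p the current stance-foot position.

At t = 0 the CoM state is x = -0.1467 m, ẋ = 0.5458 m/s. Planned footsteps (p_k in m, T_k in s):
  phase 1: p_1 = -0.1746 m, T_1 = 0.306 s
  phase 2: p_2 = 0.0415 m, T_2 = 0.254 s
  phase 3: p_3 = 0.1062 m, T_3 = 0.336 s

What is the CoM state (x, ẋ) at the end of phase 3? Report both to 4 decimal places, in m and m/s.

phase 1: p=-0.1746, T=0.306, ωT=0.911758, cosh=1.445255, sinh=1.043438; start (x,ẋ)=(-0.146700, 0.545800) → end (x,ẋ)=(0.056858, 0.875562)
phase 2: p=0.0415, T=0.254, ωT=0.756818, cosh=1.300320, sinh=0.831164; start (x,ẋ)=(0.056858, 0.875562) → end (x,ẋ)=(0.305710, 1.176547)
phase 3: p=0.1062, T=0.336, ωT=1.001146, cosh=1.544428, sinh=1.176970; start (x,ẋ)=(0.305710, 1.176547) → end (x,ẋ)=(0.879076, 2.516754)

x = 0.8791, ẋ = 2.5168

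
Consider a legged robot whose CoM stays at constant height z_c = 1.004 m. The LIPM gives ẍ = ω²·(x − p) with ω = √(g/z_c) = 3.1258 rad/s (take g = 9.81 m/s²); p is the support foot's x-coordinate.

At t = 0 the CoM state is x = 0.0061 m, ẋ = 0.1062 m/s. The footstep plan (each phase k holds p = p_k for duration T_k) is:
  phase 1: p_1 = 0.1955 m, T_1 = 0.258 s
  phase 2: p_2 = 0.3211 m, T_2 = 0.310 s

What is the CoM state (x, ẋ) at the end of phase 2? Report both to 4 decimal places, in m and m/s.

phase 1: p=0.1955, T=0.258, ωT=0.806456, cosh=1.343197, sinh=0.896760; start (x,ẋ)=(0.006100, 0.106200) → end (x,ẋ)=(-0.028434, -0.388258)
phase 2: p=0.3211, T=0.310, ωT=0.968998, cosh=1.507383, sinh=1.127920; start (x,ẋ)=(-0.028434, -0.388258) → end (x,ẋ)=(-0.345881, -1.817588)

x = -0.3459, ẋ = -1.8176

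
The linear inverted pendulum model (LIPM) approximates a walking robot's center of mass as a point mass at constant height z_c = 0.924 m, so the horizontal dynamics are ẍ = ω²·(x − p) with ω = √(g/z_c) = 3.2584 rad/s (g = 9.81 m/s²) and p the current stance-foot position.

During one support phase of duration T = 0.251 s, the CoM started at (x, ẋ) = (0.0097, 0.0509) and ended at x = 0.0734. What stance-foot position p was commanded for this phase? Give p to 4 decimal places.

ωT = 3.2584·0.251 = 0.817858; cosh(ωT) = 1.353509, sinh(ωT) = 0.912133
x(T) = p + (x₀−p)·cosh(ωT) + (ẋ₀/ω)·sinh(ωT) ⇒ p·(1 − cosh) = x(T) − x₀·cosh − (ẋ₀/ω)·sinh
numerator   = 0.0734 − (0.0097)·1.353509 − (0.0509/3.2584)·0.912133 = 0.046022
denominator = 1 − 1.353509 = -0.353509
p = 0.046022 / -0.353509 = -0.1302

p = -0.1302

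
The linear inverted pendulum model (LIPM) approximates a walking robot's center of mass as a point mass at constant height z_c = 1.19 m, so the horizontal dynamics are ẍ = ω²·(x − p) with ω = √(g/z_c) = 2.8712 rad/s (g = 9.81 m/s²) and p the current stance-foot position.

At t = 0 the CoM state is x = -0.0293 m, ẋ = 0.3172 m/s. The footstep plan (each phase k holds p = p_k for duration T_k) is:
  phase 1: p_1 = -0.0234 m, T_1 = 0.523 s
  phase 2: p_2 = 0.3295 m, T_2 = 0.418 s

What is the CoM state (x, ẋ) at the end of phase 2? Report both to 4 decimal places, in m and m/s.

x = 0.4660, ẋ = 0.7194

phase 1: p=-0.0234, T=0.523, ωT=1.501638, cosh=2.355900, sinh=2.133135; start (x,ẋ)=(-0.029300, 0.317200) → end (x,ẋ)=(0.198361, 0.711156)
phase 2: p=0.3295, T=0.418, ωT=1.200162, cosh=1.810900, sinh=1.509754; start (x,ẋ)=(0.198361, 0.711156) → end (x,ẋ)=(0.465966, 0.719371)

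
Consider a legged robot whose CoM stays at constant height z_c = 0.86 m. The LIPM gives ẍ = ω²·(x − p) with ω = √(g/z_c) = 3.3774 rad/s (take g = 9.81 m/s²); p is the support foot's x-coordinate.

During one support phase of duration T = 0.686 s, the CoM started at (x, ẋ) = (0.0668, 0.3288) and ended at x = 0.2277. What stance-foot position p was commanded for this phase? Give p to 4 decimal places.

p = 0.1464

ωT = 3.3774·0.686 = 2.316896; cosh(ωT) = 5.121361, sinh(ωT) = 5.022781
x(T) = p + (x₀−p)·cosh(ωT) + (ẋ₀/ω)·sinh(ωT) ⇒ p·(1 − cosh) = x(T) − x₀·cosh − (ẋ₀/ω)·sinh
numerator   = 0.2277 − (0.0668)·5.121361 − (0.3288/3.3774)·5.022781 = -0.603390
denominator = 1 − 5.121361 = -4.121361
p = -0.603390 / -4.121361 = 0.1464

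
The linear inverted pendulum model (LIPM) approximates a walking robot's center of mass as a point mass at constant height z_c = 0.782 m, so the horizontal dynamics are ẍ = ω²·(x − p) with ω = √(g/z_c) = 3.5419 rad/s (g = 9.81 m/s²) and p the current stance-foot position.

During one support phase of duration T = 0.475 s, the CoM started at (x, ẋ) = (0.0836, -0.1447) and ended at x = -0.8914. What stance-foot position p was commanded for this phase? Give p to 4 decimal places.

p = 0.5712

ωT = 3.5419·0.475 = 1.682403; cosh(ωT) = 2.782194, sinh(ωT) = 2.596268
x(T) = p + (x₀−p)·cosh(ωT) + (ẋ₀/ω)·sinh(ωT) ⇒ p·(1 − cosh) = x(T) − x₀·cosh − (ẋ₀/ω)·sinh
numerator   = -0.8914 − (0.0836)·2.782194 − (-0.1447/3.5419)·2.596268 = -1.017924
denominator = 1 − 2.782194 = -1.782194
p = -1.017924 / -1.782194 = 0.5712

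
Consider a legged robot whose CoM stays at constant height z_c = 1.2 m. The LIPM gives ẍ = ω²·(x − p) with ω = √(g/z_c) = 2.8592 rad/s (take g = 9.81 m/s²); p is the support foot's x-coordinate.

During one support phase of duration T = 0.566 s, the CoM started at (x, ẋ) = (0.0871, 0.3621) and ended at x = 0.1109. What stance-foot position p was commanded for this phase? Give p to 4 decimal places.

p = 0.2617

ωT = 2.8592·0.566 = 1.618307; cosh(ωT) = 2.621389, sinh(ωT) = 2.423155
x(T) = p + (x₀−p)·cosh(ωT) + (ẋ₀/ω)·sinh(ωT) ⇒ p·(1 − cosh) = x(T) − x₀·cosh − (ẋ₀/ω)·sinh
numerator   = 0.1109 − (0.0871)·2.621389 − (0.3621/2.8592)·2.423155 = -0.424301
denominator = 1 − 2.621389 = -1.621389
p = -0.424301 / -1.621389 = 0.2617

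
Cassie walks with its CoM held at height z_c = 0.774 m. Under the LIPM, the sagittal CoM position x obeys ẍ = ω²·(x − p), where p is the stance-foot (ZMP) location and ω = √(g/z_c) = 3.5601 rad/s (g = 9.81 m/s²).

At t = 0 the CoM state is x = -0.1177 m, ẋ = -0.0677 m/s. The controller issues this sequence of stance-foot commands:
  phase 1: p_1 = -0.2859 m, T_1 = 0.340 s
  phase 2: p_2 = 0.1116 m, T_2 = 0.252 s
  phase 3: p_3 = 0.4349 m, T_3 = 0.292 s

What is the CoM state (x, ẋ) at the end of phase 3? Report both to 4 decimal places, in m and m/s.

phase 1: p=-0.2859, T=0.340, ωT=1.210434, cosh=1.826504, sinh=1.528436; start (x,ẋ)=(-0.117700, -0.067700) → end (x,ẋ)=(-0.007747, 0.791587)
phase 2: p=0.1116, T=0.252, ωT=0.897145, cosh=1.430162, sinh=1.022430; start (x,ẋ)=(-0.007747, 0.791587) → end (x,ẋ)=(0.168251, 0.697679)
phase 3: p=0.4349, T=0.292, ωT=1.039549, cosh=1.590778, sinh=1.237164; start (x,ẋ)=(0.168251, 0.697679) → end (x,ẋ)=(0.253170, -0.064584)

x = 0.2532, ẋ = -0.0646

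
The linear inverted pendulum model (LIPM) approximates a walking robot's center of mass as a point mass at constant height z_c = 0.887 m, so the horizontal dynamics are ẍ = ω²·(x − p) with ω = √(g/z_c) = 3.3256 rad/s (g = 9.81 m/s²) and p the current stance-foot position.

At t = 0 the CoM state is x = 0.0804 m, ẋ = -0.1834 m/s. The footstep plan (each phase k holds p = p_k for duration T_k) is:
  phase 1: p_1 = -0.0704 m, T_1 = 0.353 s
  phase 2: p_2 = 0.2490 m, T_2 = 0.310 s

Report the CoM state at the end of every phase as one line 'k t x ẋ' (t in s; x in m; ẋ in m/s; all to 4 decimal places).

phase 1: p=-0.0704, T=0.353, ωT=1.173937, cosh=1.771925, sinh=1.462777; start (x,ẋ)=(0.080400, -0.183400) → end (x,ẋ)=(0.116137, 0.408612)
phase 2: p=0.2490, T=0.310, ωT=1.030936, cosh=1.580181, sinh=1.223508; start (x,ẋ)=(0.116137, 0.408612) → end (x,ẋ)=(0.189384, 0.105076)

1 0.3530 0.1161 0.4086
2 0.6630 0.1894 0.1051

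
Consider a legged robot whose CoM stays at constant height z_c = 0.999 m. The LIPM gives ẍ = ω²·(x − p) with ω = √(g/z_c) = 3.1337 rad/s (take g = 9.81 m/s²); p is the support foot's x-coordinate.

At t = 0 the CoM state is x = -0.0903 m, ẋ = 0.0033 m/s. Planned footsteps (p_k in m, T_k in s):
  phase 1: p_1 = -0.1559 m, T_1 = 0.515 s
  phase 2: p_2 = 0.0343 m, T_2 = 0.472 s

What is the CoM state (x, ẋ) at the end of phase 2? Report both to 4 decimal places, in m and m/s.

x = 0.3313, ẋ = 1.0573

phase 1: p=-0.1559, T=0.515, ωT=1.613856, cosh=2.610628, sinh=2.411509; start (x,ẋ)=(-0.090300, 0.003300) → end (x,ẋ)=(0.017897, 0.504351)
phase 2: p=0.0343, T=0.472, ωT=1.479106, cosh=2.308432, sinh=2.080590; start (x,ẋ)=(0.017897, 0.504351) → end (x,ẋ)=(0.331293, 1.057310)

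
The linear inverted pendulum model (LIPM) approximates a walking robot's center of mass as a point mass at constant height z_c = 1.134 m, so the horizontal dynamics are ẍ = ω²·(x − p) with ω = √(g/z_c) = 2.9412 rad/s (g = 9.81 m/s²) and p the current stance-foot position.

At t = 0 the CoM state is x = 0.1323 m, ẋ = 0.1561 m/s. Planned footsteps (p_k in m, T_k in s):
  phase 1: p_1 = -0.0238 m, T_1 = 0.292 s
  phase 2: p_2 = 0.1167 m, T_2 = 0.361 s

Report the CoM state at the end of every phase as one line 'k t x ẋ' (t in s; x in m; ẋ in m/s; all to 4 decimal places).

1 0.2920 0.2449 0.6619
2 0.6530 0.6106 1.5513

phase 1: p=-0.0238, T=0.292, ωT=0.858830, cosh=1.392028, sinh=0.968371; start (x,ẋ)=(0.132300, 0.156100) → end (x,ẋ)=(0.244890, 0.661895)
phase 2: p=0.1167, T=0.361, ωT=1.061773, cosh=1.618668, sinh=1.272826; start (x,ẋ)=(0.244890, 0.661895) → end (x,ẋ)=(0.610638, 1.551287)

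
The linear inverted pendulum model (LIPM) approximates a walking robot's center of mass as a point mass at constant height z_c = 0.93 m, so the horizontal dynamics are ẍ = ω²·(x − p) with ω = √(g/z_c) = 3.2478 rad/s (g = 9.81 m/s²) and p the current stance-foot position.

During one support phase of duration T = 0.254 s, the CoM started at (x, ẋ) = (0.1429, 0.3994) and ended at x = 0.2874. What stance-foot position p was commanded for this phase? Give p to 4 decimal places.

p = 0.0564

ωT = 3.2478·0.254 = 0.824941; cosh(ωT) = 1.360004, sinh(ωT) = 0.921743
x(T) = p + (x₀−p)·cosh(ωT) + (ẋ₀/ω)·sinh(ωT) ⇒ p·(1 − cosh) = x(T) − x₀·cosh − (ẋ₀/ω)·sinh
numerator   = 0.2874 − (0.1429)·1.360004 − (0.3994/3.2478)·0.921743 = -0.020296
denominator = 1 − 1.360004 = -0.360004
p = -0.020296 / -0.360004 = 0.0564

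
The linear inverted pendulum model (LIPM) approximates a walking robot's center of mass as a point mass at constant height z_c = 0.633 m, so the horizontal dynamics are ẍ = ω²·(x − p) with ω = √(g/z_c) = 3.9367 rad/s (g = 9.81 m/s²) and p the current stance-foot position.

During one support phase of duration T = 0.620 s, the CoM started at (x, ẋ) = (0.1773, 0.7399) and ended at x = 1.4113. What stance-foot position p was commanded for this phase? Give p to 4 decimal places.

ωT = 3.9367·0.620 = 2.440754; cosh(ωT) = 5.784395, sinh(ωT) = 5.697300
x(T) = p + (x₀−p)·cosh(ωT) + (ẋ₀/ω)·sinh(ωT) ⇒ p·(1 − cosh) = x(T) − x₀·cosh − (ẋ₀/ω)·sinh
numerator   = 1.4113 − (0.1773)·5.784395 − (0.7399/3.9367)·5.697300 = -0.685077
denominator = 1 − 5.784395 = -4.784395
p = -0.685077 / -4.784395 = 0.1432

p = 0.1432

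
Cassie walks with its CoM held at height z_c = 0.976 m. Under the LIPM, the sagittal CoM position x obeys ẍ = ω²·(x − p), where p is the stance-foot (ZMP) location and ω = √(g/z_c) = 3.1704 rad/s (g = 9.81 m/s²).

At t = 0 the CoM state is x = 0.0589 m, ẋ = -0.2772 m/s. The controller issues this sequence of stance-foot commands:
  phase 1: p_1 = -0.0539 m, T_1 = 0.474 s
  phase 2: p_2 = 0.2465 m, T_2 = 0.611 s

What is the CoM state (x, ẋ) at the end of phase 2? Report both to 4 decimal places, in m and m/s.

x = -0.4186, ẋ = -1.9918

phase 1: p=-0.0539, T=0.474, ωT=1.502770, cosh=2.358316, sinh=2.135803; start (x,ẋ)=(0.058900, -0.277200) → end (x,ẋ)=(0.025377, 0.110083)
phase 2: p=0.2465, T=0.611, ωT=1.937114, cosh=3.541409, sinh=3.397290; start (x,ẋ)=(0.025377, 0.110083) → end (x,ẋ)=(-0.418627, -1.991818)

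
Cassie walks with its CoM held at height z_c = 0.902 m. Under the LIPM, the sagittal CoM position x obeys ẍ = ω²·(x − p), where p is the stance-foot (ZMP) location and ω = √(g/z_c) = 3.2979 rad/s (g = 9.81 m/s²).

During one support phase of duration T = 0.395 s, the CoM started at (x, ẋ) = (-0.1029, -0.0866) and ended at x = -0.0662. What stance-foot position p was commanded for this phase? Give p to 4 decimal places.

ωT = 3.2979·0.395 = 1.302671; cosh(ωT) = 1.975457, sinh(ωT) = 1.703652
x(T) = p + (x₀−p)·cosh(ωT) + (ẋ₀/ω)·sinh(ωT) ⇒ p·(1 − cosh) = x(T) − x₀·cosh − (ẋ₀/ω)·sinh
numerator   = -0.0662 − (-0.1029)·1.975457 − (-0.0866/3.2979)·1.703652 = 0.181811
denominator = 1 − 1.975457 = -0.975457
p = 0.181811 / -0.975457 = -0.1864

p = -0.1864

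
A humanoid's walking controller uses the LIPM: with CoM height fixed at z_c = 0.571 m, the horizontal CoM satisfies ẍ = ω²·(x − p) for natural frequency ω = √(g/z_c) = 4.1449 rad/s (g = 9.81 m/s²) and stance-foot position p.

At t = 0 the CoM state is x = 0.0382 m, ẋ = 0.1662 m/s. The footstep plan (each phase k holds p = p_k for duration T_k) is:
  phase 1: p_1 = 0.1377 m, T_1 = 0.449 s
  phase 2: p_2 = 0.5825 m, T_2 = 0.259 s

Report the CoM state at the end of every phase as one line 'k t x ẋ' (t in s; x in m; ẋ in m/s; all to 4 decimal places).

1 0.4490 -0.0641 -0.7467
2 0.7080 -0.7067 -4.6827

phase 1: p=0.1377, T=0.449, ωT=1.861060, cosh=3.293029, sinh=3.137521; start (x,ẋ)=(0.038200, 0.166200) → end (x,ẋ)=(-0.064150, -0.746667)
phase 2: p=0.5825, T=0.259, ωT=1.073529, cosh=1.633743, sinh=1.291943; start (x,ẋ)=(-0.064150, -0.746667) → end (x,ẋ)=(-0.706692, -4.682656)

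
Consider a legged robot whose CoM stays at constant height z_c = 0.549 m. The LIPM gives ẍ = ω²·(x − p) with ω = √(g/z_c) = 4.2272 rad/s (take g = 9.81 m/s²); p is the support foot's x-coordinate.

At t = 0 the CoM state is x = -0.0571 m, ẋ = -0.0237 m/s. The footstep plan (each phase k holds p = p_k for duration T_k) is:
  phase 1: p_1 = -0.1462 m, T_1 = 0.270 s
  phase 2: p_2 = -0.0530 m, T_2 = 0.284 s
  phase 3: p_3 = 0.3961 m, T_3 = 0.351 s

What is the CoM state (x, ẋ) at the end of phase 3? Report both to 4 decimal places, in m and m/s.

phase 1: p=-0.1462, T=0.270, ωT=1.141344, cosh=1.725182, sinh=1.405792; start (x,ẋ)=(-0.057100, -0.023700) → end (x,ẋ)=(-0.000368, 0.488596)
phase 2: p=-0.0530, T=0.284, ωT=1.200525, cosh=1.811448, sinh=1.510412; start (x,ẋ)=(-0.000368, 0.488596) → end (x,ẋ)=(0.216919, 1.221111)
phase 3: p=0.3961, T=0.351, ωT=1.483747, cosh=2.318112, sinh=2.091326; start (x,ẋ)=(0.216919, 1.221111) → end (x,ẋ)=(0.584860, 1.246634)

x = 0.5849, ẋ = 1.2466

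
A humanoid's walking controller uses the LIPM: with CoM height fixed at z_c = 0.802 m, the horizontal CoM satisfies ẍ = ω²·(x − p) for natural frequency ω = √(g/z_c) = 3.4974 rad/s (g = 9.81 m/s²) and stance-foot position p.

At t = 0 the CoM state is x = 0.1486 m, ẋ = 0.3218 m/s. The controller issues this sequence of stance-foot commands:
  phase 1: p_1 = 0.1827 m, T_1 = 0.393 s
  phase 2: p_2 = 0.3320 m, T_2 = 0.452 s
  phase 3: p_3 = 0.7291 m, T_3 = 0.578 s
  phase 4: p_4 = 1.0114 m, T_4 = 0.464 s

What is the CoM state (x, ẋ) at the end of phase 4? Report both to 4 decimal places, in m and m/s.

phase 1: p=0.1827, T=0.393, ωT=1.374478, cosh=2.102993, sinh=1.850021; start (x,ẋ)=(0.148600, 0.321800) → end (x,ẋ)=(0.281211, 0.456107)
phase 2: p=0.3320, T=0.452, ωT=1.580825, cosh=2.532384, sinh=2.326578; start (x,ẋ)=(0.281211, 0.456107) → end (x,ẋ)=(0.506798, 0.741766)
phase 3: p=0.7291, T=0.578, ωT=2.021497, cosh=3.841038, sinh=3.708581; start (x,ẋ)=(0.506798, 0.741766) → end (x,ẋ)=(0.661786, -0.034189)
phase 4: p=1.0114, T=0.464, ωT=1.622794, cosh=2.632286, sinh=2.434940; start (x,ẋ)=(0.661786, -0.034189) → end (x,ẋ)=(0.067313, -3.067294)

x = 0.0673, ẋ = -3.0673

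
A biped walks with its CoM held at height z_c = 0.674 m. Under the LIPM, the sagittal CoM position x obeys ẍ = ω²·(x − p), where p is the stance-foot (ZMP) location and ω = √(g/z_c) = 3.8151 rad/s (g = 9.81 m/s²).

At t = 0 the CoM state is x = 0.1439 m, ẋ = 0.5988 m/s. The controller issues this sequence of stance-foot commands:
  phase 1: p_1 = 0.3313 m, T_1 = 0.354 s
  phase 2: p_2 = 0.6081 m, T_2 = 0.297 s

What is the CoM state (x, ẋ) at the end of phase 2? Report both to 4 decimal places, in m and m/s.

x = -0.0630, ẋ = -2.1107

phase 1: p=0.3313, T=0.354, ωT=1.350545, cosh=2.059314, sinh=1.800216; start (x,ẋ)=(0.143900, 0.598800) → end (x,ẋ)=(0.227938, -0.053946)
phase 2: p=0.6081, T=0.297, ωT=1.133085, cosh=1.713629, sinh=1.391591; start (x,ẋ)=(0.227938, -0.053946) → end (x,ẋ)=(-0.063034, -2.110747)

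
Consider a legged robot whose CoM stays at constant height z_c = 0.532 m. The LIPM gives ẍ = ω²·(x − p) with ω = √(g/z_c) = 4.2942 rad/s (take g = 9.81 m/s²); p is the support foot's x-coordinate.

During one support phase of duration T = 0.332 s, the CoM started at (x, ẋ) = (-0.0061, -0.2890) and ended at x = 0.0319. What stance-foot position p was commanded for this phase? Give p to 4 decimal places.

p = -0.1476

ωT = 4.2942·0.332 = 1.425674; cosh(ωT) = 2.200505, sinh(ωT) = 1.960158
x(T) = p + (x₀−p)·cosh(ωT) + (ẋ₀/ω)·sinh(ωT) ⇒ p·(1 − cosh) = x(T) − x₀·cosh − (ẋ₀/ω)·sinh
numerator   = 0.0319 − (-0.0061)·2.200505 − (-0.2890/4.2942)·1.960158 = 0.177242
denominator = 1 − 2.200505 = -1.200505
p = 0.177242 / -1.200505 = -0.1476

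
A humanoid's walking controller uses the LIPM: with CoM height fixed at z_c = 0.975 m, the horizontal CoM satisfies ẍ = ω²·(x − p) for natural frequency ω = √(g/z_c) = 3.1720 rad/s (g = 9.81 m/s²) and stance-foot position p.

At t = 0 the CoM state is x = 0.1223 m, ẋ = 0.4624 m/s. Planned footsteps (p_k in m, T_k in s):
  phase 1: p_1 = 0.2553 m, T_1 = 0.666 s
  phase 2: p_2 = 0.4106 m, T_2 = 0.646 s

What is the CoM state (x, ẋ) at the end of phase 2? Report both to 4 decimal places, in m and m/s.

x = 0.2057, ẋ = -0.5726

phase 1: p=0.2553, T=0.666, ωT=2.112552, cosh=4.195123, sinh=4.074194; start (x,ẋ)=(0.122300, 0.462400) → end (x,ẋ)=(0.291266, 0.221020)
phase 2: p=0.4106, T=0.646, ωT=2.049112, cosh=3.944928, sinh=3.816079; start (x,ẋ)=(0.291266, 0.221020) → end (x,ẋ)=(0.205736, -0.572576)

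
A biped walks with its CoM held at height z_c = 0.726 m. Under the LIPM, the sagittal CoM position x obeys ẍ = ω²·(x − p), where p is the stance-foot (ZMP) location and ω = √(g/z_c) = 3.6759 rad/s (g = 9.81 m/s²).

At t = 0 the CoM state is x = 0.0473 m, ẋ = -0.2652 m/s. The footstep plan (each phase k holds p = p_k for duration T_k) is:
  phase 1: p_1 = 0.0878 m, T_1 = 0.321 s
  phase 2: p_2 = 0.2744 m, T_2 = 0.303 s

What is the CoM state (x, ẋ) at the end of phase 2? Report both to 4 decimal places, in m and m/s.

x = -0.5971, ẋ = -2.9901

phase 1: p=0.0878, T=0.321, ωT=1.179964, cosh=1.780773, sinh=1.473483; start (x,ẋ)=(0.047300, -0.265200) → end (x,ẋ)=(-0.090627, -0.691624)
phase 2: p=0.2744, T=0.303, ωT=1.113798, cosh=1.687107, sinh=1.358797; start (x,ẋ)=(-0.090627, -0.691624) → end (x,ẋ)=(-0.597098, -2.990080)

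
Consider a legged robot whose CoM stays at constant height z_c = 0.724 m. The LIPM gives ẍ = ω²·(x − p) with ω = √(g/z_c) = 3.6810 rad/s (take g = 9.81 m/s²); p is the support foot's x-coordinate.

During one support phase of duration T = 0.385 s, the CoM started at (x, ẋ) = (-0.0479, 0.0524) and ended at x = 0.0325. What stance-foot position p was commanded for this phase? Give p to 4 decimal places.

ωT = 3.6810·0.385 = 1.417185; cosh(ωT) = 2.183943, sinh(ωT) = 1.941548
x(T) = p + (x₀−p)·cosh(ωT) + (ẋ₀/ω)·sinh(ωT) ⇒ p·(1 − cosh) = x(T) − x₀·cosh − (ẋ₀/ω)·sinh
numerator   = 0.0325 − (-0.0479)·2.183943 − (0.0524/3.6810)·1.941548 = 0.109472
denominator = 1 − 2.183943 = -1.183943
p = 0.109472 / -1.183943 = -0.0925

p = -0.0925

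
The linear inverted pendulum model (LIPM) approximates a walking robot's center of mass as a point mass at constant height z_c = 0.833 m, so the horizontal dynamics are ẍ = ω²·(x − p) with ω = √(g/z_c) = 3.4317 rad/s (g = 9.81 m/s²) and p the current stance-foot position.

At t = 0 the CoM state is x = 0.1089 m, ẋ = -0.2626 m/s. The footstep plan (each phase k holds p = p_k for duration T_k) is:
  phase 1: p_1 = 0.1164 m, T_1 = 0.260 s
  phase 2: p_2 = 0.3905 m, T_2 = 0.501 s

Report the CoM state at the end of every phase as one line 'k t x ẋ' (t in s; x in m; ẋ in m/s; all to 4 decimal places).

1 0.2600 0.0280 -0.4004
2 0.7610 -0.9685 -4.5126

phase 1: p=0.1164, T=0.260, ωT=0.892242, cosh=1.425166, sinh=1.015430; start (x,ẋ)=(0.108900, -0.262600) → end (x,ẋ)=(0.028009, -0.400383)
phase 2: p=0.3905, T=0.501, ωT=1.719282, cosh=2.879857, sinh=2.700662; start (x,ẋ)=(0.028009, -0.400383) → end (x,ẋ)=(-0.968515, -4.512566)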